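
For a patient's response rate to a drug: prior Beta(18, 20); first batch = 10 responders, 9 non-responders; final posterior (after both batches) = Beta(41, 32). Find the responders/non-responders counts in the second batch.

Because Beta–binomial updating is additive in the counts, the combined data contributed (α_post−α_prior, β_post−β_prior) successes and failures.
Total across both batches: 41−18=23 responders, 32−20=12 non-responders.
Subtract the first batch: 23−10=13 responders and 12−9=3 non-responders.

13 responders and 3 non-responders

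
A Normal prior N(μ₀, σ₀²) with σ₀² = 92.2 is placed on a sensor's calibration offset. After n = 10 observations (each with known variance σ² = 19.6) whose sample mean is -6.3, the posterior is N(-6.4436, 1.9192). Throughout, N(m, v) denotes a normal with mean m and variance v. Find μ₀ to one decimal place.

With known observation variance, the Normal–Normal posterior has precision τ_n = τ₀ + n/σ² and mean μ_n = (τ₀μ₀ + (n/σ²)x̄)/τ_n.
Here τ₀ = 1/92.2 = 0.010846 and τ_data = 10/19.6 = 0.510204, so τ_n = 0.521050.
Rearranging for μ₀: μ₀ = (μ_n·τ_n − τ_data·x̄)/τ₀ = (-6.4436·0.521050 − 0.510204·-6.3) / 0.010846 = -0.143153/0.010846 ≈ -13.2.

μ₀ = -13.2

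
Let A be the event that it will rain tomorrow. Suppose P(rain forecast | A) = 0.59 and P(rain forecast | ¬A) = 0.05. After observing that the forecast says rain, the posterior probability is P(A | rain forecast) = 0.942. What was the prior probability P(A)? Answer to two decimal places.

P(A) = 0.58

In odds form, posterior odds = prior odds × likelihood ratio, so prior odds = posterior odds ÷ LR.
Posterior odds = 0.942/(1−0.942) = 16.2414. LR = 0.59/0.05 = 11.8000.
Prior odds = 16.2414/11.8000 = 1.3764, so P(A) = 1.3764/(1+1.3764) ≈ 0.58.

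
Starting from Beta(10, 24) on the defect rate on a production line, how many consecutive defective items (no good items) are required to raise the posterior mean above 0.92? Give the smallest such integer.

After k defective items and 0 good items the posterior is Beta(10+k, 24), with mean (10+k)/(10+24+k).
Set (10+k)/(34+k) > 0.92 and solve: k > (0.92·34 − 10)/(1 − 0.92) = 266.000.
The smallest integer exceeding 266.000 is 267.

k = 267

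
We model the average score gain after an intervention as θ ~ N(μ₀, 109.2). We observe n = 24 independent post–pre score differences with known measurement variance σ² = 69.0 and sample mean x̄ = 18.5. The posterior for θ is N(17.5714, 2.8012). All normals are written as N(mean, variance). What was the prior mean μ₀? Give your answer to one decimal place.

The posterior mean is a precision-weighted average: μ_n = (τ₀μ₀ + τ_data·x̄)/(τ₀+τ_data), with τ₀=1/σ₀² and τ_data=n/σ².
Here τ₀ = 1/109.2 = 0.009158 and τ_data = 24/69.0 = 0.347826, so τ_n = 0.356984.
Rearranging for μ₀: μ₀ = (μ_n·τ_n − τ_data·x̄)/τ₀ = (17.5714·0.356984 − 0.347826·18.5) / 0.009158 = -0.162072/0.009158 ≈ -17.7.

μ₀ = -17.7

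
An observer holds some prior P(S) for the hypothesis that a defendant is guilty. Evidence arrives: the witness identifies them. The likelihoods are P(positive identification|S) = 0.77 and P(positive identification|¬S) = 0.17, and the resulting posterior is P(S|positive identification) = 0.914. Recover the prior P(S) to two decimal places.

P(S) = 0.70

In odds form, posterior odds = prior odds × likelihood ratio, so prior odds = posterior odds ÷ LR.
Posterior odds = 0.914/(1−0.914) = 10.6279. LR = 0.77/0.17 = 4.5294.
Prior odds = 10.6279/4.5294 = 2.3464, so P(S) = 2.3464/(1+2.3464) ≈ 0.70.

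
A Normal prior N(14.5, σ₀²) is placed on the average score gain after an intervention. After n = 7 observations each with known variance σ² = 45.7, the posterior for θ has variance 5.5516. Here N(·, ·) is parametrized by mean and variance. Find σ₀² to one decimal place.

For the Normal–Normal model with known σ², precisions add: τ_n = τ₀ + n/σ².
So 1/σ₀² = 1/5.5516 − 7/45.7 = 0.180128 − 0.153173 = 0.026955.
Hence σ₀² = 1/0.026955 ≈ 37.1.

σ₀² = 37.1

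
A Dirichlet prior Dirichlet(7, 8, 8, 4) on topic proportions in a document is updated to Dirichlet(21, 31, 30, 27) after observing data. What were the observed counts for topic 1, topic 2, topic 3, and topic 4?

For a Dirichlet(α) prior with multinomial counts c, the posterior is Dirichlet(α + c) componentwise.
Counts are posterior − prior componentwise: 21−7=14, 31−8=23, 30−8=22, 27−4=23.

counts (14, 23, 22, 23)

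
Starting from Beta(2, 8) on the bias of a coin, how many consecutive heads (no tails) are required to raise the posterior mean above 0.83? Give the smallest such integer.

After k heads and 0 tails the posterior is Beta(2+k, 8), with mean (2+k)/(2+8+k).
Set (2+k)/(10+k) > 0.83 and solve: k > (0.83·10 − 2)/(1 − 0.83) = 37.059.
The smallest integer exceeding 37.059 is 38, and checking k=38: (40)/(48) = 0.8333 > 0.83.

k = 38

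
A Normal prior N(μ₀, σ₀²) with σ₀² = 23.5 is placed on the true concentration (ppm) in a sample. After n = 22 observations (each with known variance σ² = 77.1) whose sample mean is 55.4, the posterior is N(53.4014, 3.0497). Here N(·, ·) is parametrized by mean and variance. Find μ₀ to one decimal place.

With known observation variance, the Normal–Normal posterior has precision τ_n = τ₀ + n/σ² and mean μ_n = (τ₀μ₀ + (n/σ²)x̄)/τ_n.
Here τ₀ = 1/23.5 = 0.042553 and τ_data = 22/77.1 = 0.285344, so τ_n = 0.327897.
Rearranging for μ₀: μ₀ = (μ_n·τ_n − τ_data·x̄)/τ₀ = (53.4014·0.327897 − 0.285344·55.4) / 0.042553 = 1.702101/0.042553 ≈ 40.0.

μ₀ = 40.0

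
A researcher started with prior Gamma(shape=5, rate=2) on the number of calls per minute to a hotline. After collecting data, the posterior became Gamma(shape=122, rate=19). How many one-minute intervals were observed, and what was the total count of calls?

Gamma–Poisson conjugacy: posterior shape = α + Σxᵢ, posterior rate = β + n.
Matching: Σxᵢ = 122 − 5 = 117 and n = 19 − 2 = 17.

n = 17 one-minute intervals with total 117 calls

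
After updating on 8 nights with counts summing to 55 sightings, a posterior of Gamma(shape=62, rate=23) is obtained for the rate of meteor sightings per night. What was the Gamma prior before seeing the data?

A Gamma(α, β) prior (rate parametrization) on a Poisson rate with n observations summing to S gives posterior Gamma(α+S, β+n).
So α = 62 − 55 = 7 and β = 23 − 8 = 15.

Gamma(shape=7, rate=15)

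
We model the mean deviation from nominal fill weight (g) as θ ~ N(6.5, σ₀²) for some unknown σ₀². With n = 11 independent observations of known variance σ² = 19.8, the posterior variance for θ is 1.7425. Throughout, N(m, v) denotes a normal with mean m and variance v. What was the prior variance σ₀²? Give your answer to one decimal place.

For the Normal–Normal model with known σ², precisions add: τ_n = τ₀ + n/σ².
So 1/σ₀² = 1/1.7425 − 11/19.8 = 0.573888 − 0.555556 = 0.018332.
Hence σ₀² = 1/0.018332 ≈ 54.5.

σ₀² = 54.5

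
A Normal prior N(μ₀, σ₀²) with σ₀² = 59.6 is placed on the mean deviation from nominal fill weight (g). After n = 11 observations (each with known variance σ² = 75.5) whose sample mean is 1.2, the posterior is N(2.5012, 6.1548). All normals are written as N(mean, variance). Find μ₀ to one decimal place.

With known observation variance, the Normal–Normal posterior has precision τ_n = τ₀ + n/σ² and mean μ_n = (τ₀μ₀ + (n/σ²)x̄)/τ_n.
Here τ₀ = 1/59.6 = 0.016779 and τ_data = 11/75.5 = 0.145695, so τ_n = 0.162474.
Rearranging for μ₀: μ₀ = (μ_n·τ_n − τ_data·x̄)/τ₀ = (2.5012·0.162474 − 0.145695·1.2) / 0.016779 = 0.231546/0.016779 ≈ 13.8.

μ₀ = 13.8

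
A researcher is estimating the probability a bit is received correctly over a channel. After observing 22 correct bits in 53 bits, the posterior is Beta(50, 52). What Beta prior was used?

Under Beta–binomial conjugacy the posterior parameters are (α+s, β+f).
So α = 50 − 22 = 28 and β = 52 − 31 = 21.

Beta(28, 21)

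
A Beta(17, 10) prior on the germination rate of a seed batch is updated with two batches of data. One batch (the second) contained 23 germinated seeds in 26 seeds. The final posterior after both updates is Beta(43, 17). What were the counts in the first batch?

Because Beta–binomial updating is additive in the counts, the combined data contributed (α_post−α_prior, β_post−β_prior) successes and failures.
Total across both batches: 43−17=26 germinated seeds, 17−10=7 non-germinating seeds.
Subtract the second batch: 26−23=3 germinated seeds and 7−3=4 non-germinating seeds.

3 germinated seeds and 4 non-germinating seeds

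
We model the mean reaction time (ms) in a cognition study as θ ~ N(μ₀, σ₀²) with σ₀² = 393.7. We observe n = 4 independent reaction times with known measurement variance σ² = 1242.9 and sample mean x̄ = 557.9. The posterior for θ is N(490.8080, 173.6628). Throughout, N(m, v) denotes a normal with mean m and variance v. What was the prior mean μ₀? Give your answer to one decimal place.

The posterior mean is a precision-weighted average: μ_n = (τ₀μ₀ + τ_data·x̄)/(τ₀+τ_data), with τ₀=1/σ₀² and τ_data=n/σ².
Here τ₀ = 1/393.7 = 0.002540 and τ_data = 4/1242.9 = 0.003218, so τ_n = 0.005758.
Rearranging for μ₀: μ₀ = (μ_n·τ_n − τ_data·x̄)/τ₀ = (490.8080·0.005758 − 0.003218·557.9) / 0.002540 = 1.030750/0.002540 ≈ 405.8.

μ₀ = 405.8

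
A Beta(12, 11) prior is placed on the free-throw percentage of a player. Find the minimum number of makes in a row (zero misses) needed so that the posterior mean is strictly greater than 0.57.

k = 3

After k makes and 0 misses the posterior is Beta(12+k, 11), with mean (12+k)/(12+11+k).
Set (12+k)/(23+k) > 0.57 and solve: k > (0.57·23 − 12)/(1 − 0.57) = 2.581.
The smallest integer exceeding 2.581 is 3, and checking k=3: (15)/(26) = 0.5769 > 0.57.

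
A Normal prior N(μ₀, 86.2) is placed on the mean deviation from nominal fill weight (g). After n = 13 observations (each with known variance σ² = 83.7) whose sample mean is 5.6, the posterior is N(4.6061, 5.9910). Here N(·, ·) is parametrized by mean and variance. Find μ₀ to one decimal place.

With known observation variance, the Normal–Normal posterior has precision τ_n = τ₀ + n/σ² and mean μ_n = (τ₀μ₀ + (n/σ²)x̄)/τ_n.
Here τ₀ = 1/86.2 = 0.011601 and τ_data = 13/83.7 = 0.155317, so τ_n = 0.166918.
Rearranging for μ₀: μ₀ = (μ_n·τ_n − τ_data·x̄)/τ₀ = (4.6061·0.166918 − 0.155317·5.6) / 0.011601 = -0.100934/0.011601 ≈ -8.7.

μ₀ = -8.7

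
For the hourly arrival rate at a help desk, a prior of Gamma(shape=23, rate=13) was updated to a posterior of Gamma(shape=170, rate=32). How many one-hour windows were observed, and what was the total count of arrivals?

Gamma–Poisson conjugacy: posterior shape = α + Σxᵢ, posterior rate = β + n.
Matching: Σxᵢ = 170 − 23 = 147 and n = 32 − 13 = 19.

n = 19 one-hour windows with total 147 arrivals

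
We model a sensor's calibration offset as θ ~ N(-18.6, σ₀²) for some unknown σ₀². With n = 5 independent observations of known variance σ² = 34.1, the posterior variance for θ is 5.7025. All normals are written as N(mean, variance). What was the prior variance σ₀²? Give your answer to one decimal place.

Posterior precision equals prior precision plus data precision: 1/σ_n² = 1/σ₀² + n/σ².
So 1/σ₀² = 1/5.7025 − 5/34.1 = 0.175362 − 0.146628 = 0.028734.
Hence σ₀² = 1/0.028734 ≈ 34.8.

σ₀² = 34.8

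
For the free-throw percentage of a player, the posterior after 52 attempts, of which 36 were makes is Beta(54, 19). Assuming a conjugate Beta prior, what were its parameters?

Under Beta–binomial conjugacy the posterior parameters are (a+s, b+f).
Subtract the data counts: 54−36=18, 19−16=3.

Beta(18, 3)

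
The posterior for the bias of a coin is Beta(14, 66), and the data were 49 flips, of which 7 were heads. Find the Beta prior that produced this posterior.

Beta is conjugate to the binomial likelihood: posterior = Beta(a+s, b+f).
Subtract the data counts: 14−7=7, 66−42=24.

Beta(7, 24)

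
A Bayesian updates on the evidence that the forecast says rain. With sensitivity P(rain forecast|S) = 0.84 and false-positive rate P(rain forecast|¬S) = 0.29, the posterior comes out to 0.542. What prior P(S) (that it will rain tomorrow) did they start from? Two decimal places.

P(S) = 0.29

In odds form, posterior odds = prior odds × likelihood ratio, so prior odds = posterior odds ÷ LR.
Posterior odds = 0.542/(1−0.542) = 1.1834. LR = 0.84/0.29 = 2.8966.
Prior odds = 1.1834/2.8966 = 0.4085, so P(S) = 0.4085/(1+0.4085) ≈ 0.29.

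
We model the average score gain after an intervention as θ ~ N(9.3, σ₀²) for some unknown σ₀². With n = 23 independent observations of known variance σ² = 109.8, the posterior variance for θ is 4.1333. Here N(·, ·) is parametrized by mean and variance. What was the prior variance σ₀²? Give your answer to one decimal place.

Posterior precision equals prior precision plus data precision: 1/σ_n² = 1/σ₀² + n/σ².
So 1/σ₀² = 1/4.1333 − 23/109.8 = 0.241937 − 0.209472 = 0.032465.
Hence σ₀² = 1/0.032465 ≈ 30.8.

σ₀² = 30.8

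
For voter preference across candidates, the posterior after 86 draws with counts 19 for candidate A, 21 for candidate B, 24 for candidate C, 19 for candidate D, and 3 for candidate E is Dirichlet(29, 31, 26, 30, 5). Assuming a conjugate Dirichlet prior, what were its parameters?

For a Dirichlet(α) prior with multinomial counts c, the posterior is Dirichlet(α + c) componentwise.
Subtract each count from the matching posterior parameter: 29−19=10, 31−21=10, 26−24=2, 30−19=11, 5−3=2.

Dirichlet(10, 10, 2, 11, 2)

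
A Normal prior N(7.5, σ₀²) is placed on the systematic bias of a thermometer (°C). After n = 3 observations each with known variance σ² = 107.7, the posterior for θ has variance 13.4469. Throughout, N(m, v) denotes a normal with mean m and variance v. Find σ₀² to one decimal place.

σ₀² = 21.5

For the Normal–Normal model with known σ², precisions add: τ_n = τ₀ + n/σ².
So 1/σ₀² = 1/13.4469 − 3/107.7 = 0.074367 − 0.027855 = 0.046512.
Hence σ₀² = 1/0.046512 ≈ 21.5.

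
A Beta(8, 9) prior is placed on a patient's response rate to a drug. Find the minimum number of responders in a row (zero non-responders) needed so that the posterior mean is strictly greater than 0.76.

k = 21

After k responders and 0 non-responders the posterior is Beta(8+k, 9), with mean (8+k)/(8+9+k).
Set (8+k)/(17+k) > 0.76 and solve: k > (0.76·17 − 8)/(1 − 0.76) = 20.500.
The smallest integer exceeding 20.500 is 21.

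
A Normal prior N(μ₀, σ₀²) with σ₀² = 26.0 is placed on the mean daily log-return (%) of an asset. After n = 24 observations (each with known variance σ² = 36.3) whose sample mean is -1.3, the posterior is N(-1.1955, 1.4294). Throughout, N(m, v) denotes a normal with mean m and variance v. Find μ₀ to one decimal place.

The posterior mean is a precision-weighted average: μ_n = (τ₀μ₀ + τ_data·x̄)/(τ₀+τ_data), with τ₀=1/σ₀² and τ_data=n/σ².
Here τ₀ = 1/26.0 = 0.038462 and τ_data = 24/36.3 = 0.661157, so τ_n = 0.699619.
Rearranging for μ₀: μ₀ = (μ_n·τ_n − τ_data·x̄)/τ₀ = (-1.1955·0.699619 − 0.661157·-1.3) / 0.038462 = 0.023110/0.038462 ≈ 0.6.

μ₀ = 0.6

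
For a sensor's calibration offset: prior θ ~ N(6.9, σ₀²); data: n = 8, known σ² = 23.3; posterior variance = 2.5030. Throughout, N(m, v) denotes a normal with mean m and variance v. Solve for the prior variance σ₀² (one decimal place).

Posterior precision equals prior precision plus data precision: 1/σ_n² = 1/σ₀² + n/σ².
So 1/σ₀² = 1/2.5030 − 8/23.3 = 0.399521 − 0.343348 = 0.056173.
Hence σ₀² = 1/0.056173 ≈ 17.8.

σ₀² = 17.8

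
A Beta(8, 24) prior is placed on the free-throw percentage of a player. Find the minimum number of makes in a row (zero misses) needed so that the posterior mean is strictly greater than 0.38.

After k makes and 0 misses the posterior is Beta(8+k, 24), with mean (8+k)/(8+24+k).
Set (8+k)/(32+k) > 0.38 and solve: k > (0.38·32 − 8)/(1 − 0.38) = 6.710.
The smallest integer exceeding 6.710 is 7, and checking k=7: (15)/(39) = 0.3846 > 0.38.

k = 7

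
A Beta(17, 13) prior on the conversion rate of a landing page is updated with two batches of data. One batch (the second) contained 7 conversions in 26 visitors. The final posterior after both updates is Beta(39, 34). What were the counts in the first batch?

15 conversions and 2 bounces

Sequential conjugate updates are equivalent to a single update on the pooled data, so total successes = posterior α − prior α and total failures = posterior β − prior β.
Total across both batches: 39−17=22 conversions, 34−13=21 bounces.
Subtract the second batch: 22−7=15 conversions and 21−19=2 bounces.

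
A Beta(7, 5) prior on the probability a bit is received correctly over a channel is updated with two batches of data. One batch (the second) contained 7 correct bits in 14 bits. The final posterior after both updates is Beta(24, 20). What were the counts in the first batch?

Sequential conjugate updates are equivalent to a single update on the pooled data, so total successes = posterior α − prior α and total failures = posterior β − prior β.
Total across both batches: 24−7=17 correct bits, 20−5=15 errors.
Subtract the second batch: 17−7=10 correct bits and 15−7=8 errors.

10 correct bits and 8 errors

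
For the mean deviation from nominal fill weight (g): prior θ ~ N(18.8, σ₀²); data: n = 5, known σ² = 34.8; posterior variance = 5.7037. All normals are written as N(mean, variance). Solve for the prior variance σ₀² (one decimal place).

For the Normal–Normal model with known σ², precisions add: τ_n = τ₀ + n/σ².
So 1/σ₀² = 1/5.7037 − 5/34.8 = 0.175325 − 0.143678 = 0.031647.
Hence σ₀² = 1/0.031647 ≈ 31.6.

σ₀² = 31.6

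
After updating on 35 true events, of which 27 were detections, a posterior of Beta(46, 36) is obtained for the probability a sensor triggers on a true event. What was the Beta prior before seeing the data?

A Beta(α, β) prior with s successes and f failures in binomial data gives a Beta(α+s, β+f) posterior.
So α = 46 − 27 = 19 and β = 36 − 8 = 28.

Beta(19, 28)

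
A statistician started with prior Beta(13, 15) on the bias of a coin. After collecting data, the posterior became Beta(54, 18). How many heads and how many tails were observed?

41 heads and 3 tails

Under Beta–binomial conjugacy the posterior parameters are (α+s, β+f).
So s = 54 − 13 = 41 and f = 18 − 15 = 3.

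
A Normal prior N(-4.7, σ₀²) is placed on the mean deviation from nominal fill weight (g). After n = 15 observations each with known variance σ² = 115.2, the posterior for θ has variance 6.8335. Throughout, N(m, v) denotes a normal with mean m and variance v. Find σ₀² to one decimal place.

Posterior precision equals prior precision plus data precision: 1/σ_n² = 1/σ₀² + n/σ².
So 1/σ₀² = 1/6.8335 − 15/115.2 = 0.146338 − 0.130208 = 0.016130.
Hence σ₀² = 1/0.016130 ≈ 62.0.

σ₀² = 62.0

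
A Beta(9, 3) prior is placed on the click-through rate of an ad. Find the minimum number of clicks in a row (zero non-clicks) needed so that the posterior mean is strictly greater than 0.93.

After k clicks and 0 non-clicks the posterior is Beta(9+k, 3), with mean (9+k)/(9+3+k).
Set (9+k)/(12+k) > 0.93 and solve: k > (0.93·12 − 9)/(1 − 0.93) = 30.857.
The smallest integer exceeding 30.857 is 31.

k = 31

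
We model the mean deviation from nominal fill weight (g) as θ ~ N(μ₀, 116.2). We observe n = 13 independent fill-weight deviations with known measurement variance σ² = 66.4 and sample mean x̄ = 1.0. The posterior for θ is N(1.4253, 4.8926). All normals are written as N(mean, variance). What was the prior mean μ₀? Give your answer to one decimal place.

μ₀ = 11.1

The posterior mean is a precision-weighted average: μ_n = (τ₀μ₀ + τ_data·x̄)/(τ₀+τ_data), with τ₀=1/σ₀² and τ_data=n/σ².
Here τ₀ = 1/116.2 = 0.008606 and τ_data = 13/66.4 = 0.195783, so τ_n = 0.204389.
Rearranging for μ₀: μ₀ = (μ_n·τ_n − τ_data·x̄)/τ₀ = (1.4253·0.204389 − 0.195783·1.0) / 0.008606 = 0.095533/0.008606 ≈ 11.1.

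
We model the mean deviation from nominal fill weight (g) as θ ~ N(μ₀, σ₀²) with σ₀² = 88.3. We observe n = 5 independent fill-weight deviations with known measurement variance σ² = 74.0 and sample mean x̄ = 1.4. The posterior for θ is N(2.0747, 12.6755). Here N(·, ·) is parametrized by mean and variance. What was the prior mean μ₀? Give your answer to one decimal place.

μ₀ = 6.1

The posterior mean is a precision-weighted average: μ_n = (τ₀μ₀ + τ_data·x̄)/(τ₀+τ_data), with τ₀=1/σ₀² and τ_data=n/σ².
Here τ₀ = 1/88.3 = 0.011325 and τ_data = 5/74.0 = 0.067568, so τ_n = 0.078893.
Rearranging for μ₀: μ₀ = (μ_n·τ_n − τ_data·x̄)/τ₀ = (2.0747·0.078893 − 0.067568·1.4) / 0.011325 = 0.069084/0.011325 ≈ 6.1.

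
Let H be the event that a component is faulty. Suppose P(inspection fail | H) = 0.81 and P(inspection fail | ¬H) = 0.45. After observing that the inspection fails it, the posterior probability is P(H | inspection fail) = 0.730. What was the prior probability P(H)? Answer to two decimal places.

P(H) = 0.60

In odds form, posterior odds = prior odds × likelihood ratio, so prior odds = posterior odds ÷ LR.
Posterior odds = 0.730/(1−0.730) = 2.7037. LR = 0.81/0.45 = 1.8000.
Prior odds = 2.7037/1.8000 = 1.5021, so P(H) = 1.5021/(1+1.5021) ≈ 0.60.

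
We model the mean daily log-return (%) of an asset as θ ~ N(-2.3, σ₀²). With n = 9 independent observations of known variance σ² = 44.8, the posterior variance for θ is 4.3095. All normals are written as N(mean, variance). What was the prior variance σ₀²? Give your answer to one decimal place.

For the Normal–Normal model with known σ², precisions add: τ_n = τ₀ + n/σ².
So 1/σ₀² = 1/4.3095 − 9/44.8 = 0.232045 − 0.200893 = 0.031152.
Hence σ₀² = 1/0.031152 ≈ 32.1.

σ₀² = 32.1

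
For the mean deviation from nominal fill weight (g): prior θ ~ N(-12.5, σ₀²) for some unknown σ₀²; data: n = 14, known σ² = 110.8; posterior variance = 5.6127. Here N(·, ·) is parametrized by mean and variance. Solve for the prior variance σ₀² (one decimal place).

For the Normal–Normal model with known σ², precisions add: τ_n = τ₀ + n/σ².
So 1/σ₀² = 1/5.6127 − 14/110.8 = 0.178167 − 0.126354 = 0.051813.
Hence σ₀² = 1/0.051813 ≈ 19.3.

σ₀² = 19.3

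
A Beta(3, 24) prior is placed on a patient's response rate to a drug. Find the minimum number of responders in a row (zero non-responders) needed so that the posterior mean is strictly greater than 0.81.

After k responders and 0 non-responders the posterior is Beta(3+k, 24), with mean (3+k)/(3+24+k).
Set (3+k)/(27+k) > 0.81 and solve: k > (0.81·27 − 3)/(1 − 0.81) = 99.316.
The smallest integer exceeding 99.316 is 100, and checking k=100: (103)/(127) = 0.8110 > 0.81.

k = 100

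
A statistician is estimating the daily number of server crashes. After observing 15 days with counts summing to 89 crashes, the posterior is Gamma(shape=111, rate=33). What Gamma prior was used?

Gamma(shape=22, rate=18)

Gamma–Poisson conjugacy: posterior shape = α + Σxᵢ, posterior rate = β + n.
So α = 111 − 89 = 22 and β = 33 − 15 = 18.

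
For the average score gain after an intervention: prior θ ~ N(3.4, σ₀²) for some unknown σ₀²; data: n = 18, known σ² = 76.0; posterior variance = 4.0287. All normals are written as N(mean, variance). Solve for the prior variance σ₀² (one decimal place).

Posterior precision equals prior precision plus data precision: 1/σ_n² = 1/σ₀² + n/σ².
So 1/σ₀² = 1/4.0287 − 18/76.0 = 0.248219 − 0.236842 = 0.011377.
Hence σ₀² = 1/0.011377 ≈ 87.9.

σ₀² = 87.9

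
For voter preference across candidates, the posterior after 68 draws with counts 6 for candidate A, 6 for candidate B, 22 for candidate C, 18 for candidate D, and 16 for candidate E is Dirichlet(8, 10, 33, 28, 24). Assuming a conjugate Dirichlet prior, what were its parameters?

For a Dirichlet(α) prior with multinomial counts c, the posterior is Dirichlet(α + c) componentwise.
Subtract each count from the matching posterior parameter: 8−6=2, 10−6=4, 33−22=11, 28−18=10, 24−16=8.

Dirichlet(2, 4, 11, 10, 8)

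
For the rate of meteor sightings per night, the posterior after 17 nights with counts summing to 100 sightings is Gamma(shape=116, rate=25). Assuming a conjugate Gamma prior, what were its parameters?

Gamma(shape=16, rate=8)

Gamma–Poisson conjugacy: posterior shape = α + Σxᵢ, posterior rate = β + n.
So α = 116 − 100 = 16 and β = 25 − 17 = 8.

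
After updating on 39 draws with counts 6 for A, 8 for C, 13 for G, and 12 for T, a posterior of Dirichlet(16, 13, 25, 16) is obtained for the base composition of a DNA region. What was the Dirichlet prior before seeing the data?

For a Dirichlet(α) prior with multinomial counts c, the posterior is Dirichlet(α + c) componentwise.
Subtract each count from the matching posterior parameter: 16−6=10, 13−8=5, 25−13=12, 16−12=4.

Dirichlet(10, 5, 12, 4)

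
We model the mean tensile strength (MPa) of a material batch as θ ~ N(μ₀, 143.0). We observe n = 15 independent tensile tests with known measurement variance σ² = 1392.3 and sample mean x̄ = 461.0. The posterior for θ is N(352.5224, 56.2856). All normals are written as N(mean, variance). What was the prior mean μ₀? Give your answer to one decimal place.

The posterior mean is a precision-weighted average: μ_n = (τ₀μ₀ + τ_data·x̄)/(τ₀+τ_data), with τ₀=1/σ₀² and τ_data=n/σ².
Here τ₀ = 1/143.0 = 0.006993 and τ_data = 15/1392.3 = 0.010774, so τ_n = 0.017767.
Rearranging for μ₀: μ₀ = (μ_n·τ_n − τ_data·x̄)/τ₀ = (352.5224·0.017767 − 0.010774·461.0) / 0.006993 = 1.296451/0.006993 ≈ 185.4.

μ₀ = 185.4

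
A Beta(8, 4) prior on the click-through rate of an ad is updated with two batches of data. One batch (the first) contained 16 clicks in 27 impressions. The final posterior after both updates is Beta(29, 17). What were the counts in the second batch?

Because Beta–binomial updating is additive in the counts, the combined data contributed (α_post−α_prior, β_post−β_prior) successes and failures.
Total across both batches: 29−8=21 clicks, 17−4=13 non-clicks.
Subtract the first batch: 21−16=5 clicks and 13−11=2 non-clicks.

5 clicks and 2 non-clicks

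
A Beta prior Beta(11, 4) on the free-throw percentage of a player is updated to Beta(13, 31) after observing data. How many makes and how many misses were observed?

Under Beta–binomial conjugacy the posterior parameters are (a+s, b+f).
Match parameters: s=13−11=2, f=31−4=27.

2 makes and 27 misses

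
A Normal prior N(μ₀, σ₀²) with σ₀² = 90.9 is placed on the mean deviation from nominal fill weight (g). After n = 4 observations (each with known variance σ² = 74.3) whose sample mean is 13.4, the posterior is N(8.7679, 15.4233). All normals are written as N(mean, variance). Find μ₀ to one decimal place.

The posterior mean is a precision-weighted average: μ_n = (τ₀μ₀ + τ_data·x̄)/(τ₀+τ_data), with τ₀=1/σ₀² and τ_data=n/σ².
Here τ₀ = 1/90.9 = 0.011001 and τ_data = 4/74.3 = 0.053836, so τ_n = 0.064837.
Rearranging for μ₀: μ₀ = (μ_n·τ_n − τ_data·x̄)/τ₀ = (8.7679·0.064837 − 0.053836·13.4) / 0.011001 = -0.152918/0.011001 ≈ -13.9.

μ₀ = -13.9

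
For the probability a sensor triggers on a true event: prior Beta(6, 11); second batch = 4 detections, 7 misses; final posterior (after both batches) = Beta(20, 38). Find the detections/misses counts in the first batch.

10 detections and 20 misses

Sequential conjugate updates are equivalent to a single update on the pooled data, so total successes = posterior α − prior α and total failures = posterior β − prior β.
Total across both batches: 20−6=14 detections, 38−11=27 misses.
Subtract the second batch: 14−4=10 detections and 27−7=20 misses.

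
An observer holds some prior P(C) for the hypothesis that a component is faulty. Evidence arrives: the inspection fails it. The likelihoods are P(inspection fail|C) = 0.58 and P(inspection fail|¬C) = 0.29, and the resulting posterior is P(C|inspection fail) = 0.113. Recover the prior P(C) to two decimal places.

P(C) = 0.06

In odds form, posterior odds = prior odds × likelihood ratio, so prior odds = posterior odds ÷ LR.
Posterior odds = 0.113/(1−0.113) = 0.1274. LR = 0.58/0.29 = 2.0000.
Prior odds = 0.1274/2.0000 = 0.0637, so P(C) = 0.0637/(1+0.0637) ≈ 0.06.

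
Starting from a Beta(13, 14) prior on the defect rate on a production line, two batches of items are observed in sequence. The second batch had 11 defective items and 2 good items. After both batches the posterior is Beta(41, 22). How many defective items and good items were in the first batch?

Because Beta–binomial updating is additive in the counts, the combined data contributed (α_post−α_prior, β_post−β_prior) successes and failures.
Total across both batches: 41−13=28 defective items, 22−14=8 good items.
Subtract the second batch: 28−11=17 defective items and 8−2=6 good items.

17 defective items and 6 good items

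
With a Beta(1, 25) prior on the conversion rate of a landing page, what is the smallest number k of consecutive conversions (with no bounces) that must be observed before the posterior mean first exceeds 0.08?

After k conversions and 0 bounces the posterior is Beta(1+k, 25), with mean (1+k)/(1+25+k).
Set (1+k)/(26+k) > 0.08 and solve: k > (0.08·26 − 1)/(1 − 0.08) = 1.174.
The smallest integer exceeding 1.174 is 2.

k = 2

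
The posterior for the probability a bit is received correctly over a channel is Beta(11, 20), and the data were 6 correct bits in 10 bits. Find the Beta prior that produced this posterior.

Beta(5, 16)

A Beta(α, β) prior with s successes and f failures in binomial data gives a Beta(α+s, β+f) posterior.
Subtract the data counts: 11−6=5, 20−4=16.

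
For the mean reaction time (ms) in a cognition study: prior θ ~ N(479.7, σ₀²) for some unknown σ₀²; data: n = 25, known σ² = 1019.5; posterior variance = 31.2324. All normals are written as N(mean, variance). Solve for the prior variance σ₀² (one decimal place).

Posterior precision equals prior precision plus data precision: 1/σ_n² = 1/σ₀² + n/σ².
So 1/σ₀² = 1/31.2324 − 25/1019.5 = 0.032018 − 0.024522 = 0.007496.
Hence σ₀² = 1/0.007496 ≈ 133.4.

σ₀² = 133.4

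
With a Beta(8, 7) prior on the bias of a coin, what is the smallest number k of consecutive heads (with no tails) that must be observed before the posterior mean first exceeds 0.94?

k = 102

After k heads and 0 tails the posterior is Beta(8+k, 7), with mean (8+k)/(8+7+k).
Set (8+k)/(15+k) > 0.94 and solve: k > (0.94·15 − 8)/(1 − 0.94) = 101.667.
The smallest integer exceeding 101.667 is 102, and checking k=102: (110)/(117) = 0.9402 > 0.94.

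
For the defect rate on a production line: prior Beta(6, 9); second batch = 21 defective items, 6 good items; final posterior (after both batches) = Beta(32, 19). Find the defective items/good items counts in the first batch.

Because Beta–binomial updating is additive in the counts, the combined data contributed (α_post−α_prior, β_post−β_prior) successes and failures.
Total across both batches: 32−6=26 defective items, 19−9=10 good items.
Subtract the second batch: 26−21=5 defective items and 10−6=4 good items.

5 defective items and 4 good items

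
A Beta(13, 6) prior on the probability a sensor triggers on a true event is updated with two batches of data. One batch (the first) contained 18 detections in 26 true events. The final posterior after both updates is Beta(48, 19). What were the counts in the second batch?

17 detections and 5 misses

Sequential conjugate updates are equivalent to a single update on the pooled data, so total successes = posterior α − prior α and total failures = posterior β − prior β.
Total across both batches: 48−13=35 detections, 19−6=13 misses.
Subtract the first batch: 35−18=17 detections and 13−8=5 misses.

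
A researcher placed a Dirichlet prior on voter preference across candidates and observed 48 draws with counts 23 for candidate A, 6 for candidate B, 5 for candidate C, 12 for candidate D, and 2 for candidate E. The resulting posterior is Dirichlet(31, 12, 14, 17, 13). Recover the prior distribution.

For a Dirichlet(α) prior with multinomial counts c, the posterior is Dirichlet(α + c) componentwise.
Subtract each count from the matching posterior parameter: 31−23=8, 12−6=6, 14−5=9, 17−12=5, 13−2=11.

Dirichlet(8, 6, 9, 5, 11)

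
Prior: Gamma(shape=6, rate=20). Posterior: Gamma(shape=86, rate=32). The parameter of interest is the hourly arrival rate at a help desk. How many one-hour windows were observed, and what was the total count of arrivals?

A Gamma(α, β) prior (rate parametrization) on a Poisson rate with n observations summing to S gives posterior Gamma(α+S, β+n).
Matching: Σxᵢ = 86 − 6 = 80 and n = 32 − 20 = 12.

n = 12 one-hour windows with total 80 arrivals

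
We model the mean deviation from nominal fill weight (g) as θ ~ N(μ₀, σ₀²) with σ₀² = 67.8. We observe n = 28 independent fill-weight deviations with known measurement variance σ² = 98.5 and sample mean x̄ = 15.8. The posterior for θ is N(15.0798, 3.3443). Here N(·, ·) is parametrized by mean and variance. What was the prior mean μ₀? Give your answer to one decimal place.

μ₀ = 1.2

With known observation variance, the Normal–Normal posterior has precision τ_n = τ₀ + n/σ² and mean μ_n = (τ₀μ₀ + (n/σ²)x̄)/τ_n.
Here τ₀ = 1/67.8 = 0.014749 and τ_data = 28/98.5 = 0.284264, so τ_n = 0.299013.
Rearranging for μ₀: μ₀ = (μ_n·τ_n − τ_data·x̄)/τ₀ = (15.0798·0.299013 − 0.284264·15.8) / 0.014749 = 0.017685/0.014749 ≈ 1.2.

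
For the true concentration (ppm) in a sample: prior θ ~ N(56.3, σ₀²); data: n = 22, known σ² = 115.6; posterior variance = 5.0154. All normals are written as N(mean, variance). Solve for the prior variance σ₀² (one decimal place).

Posterior precision equals prior precision plus data precision: 1/σ_n² = 1/σ₀² + n/σ².
So 1/σ₀² = 1/5.0154 − 22/115.6 = 0.199386 − 0.190311 = 0.009075.
Hence σ₀² = 1/0.009075 ≈ 110.2.

σ₀² = 110.2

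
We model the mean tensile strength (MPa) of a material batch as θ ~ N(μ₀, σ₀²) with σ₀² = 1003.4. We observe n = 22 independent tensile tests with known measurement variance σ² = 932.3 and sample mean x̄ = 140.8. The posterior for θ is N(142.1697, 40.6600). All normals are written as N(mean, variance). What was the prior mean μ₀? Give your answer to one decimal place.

μ₀ = 174.6

With known observation variance, the Normal–Normal posterior has precision τ_n = τ₀ + n/σ² and mean μ_n = (τ₀μ₀ + (n/σ²)x̄)/τ_n.
Here τ₀ = 1/1003.4 = 0.000997 and τ_data = 22/932.3 = 0.023598, so τ_n = 0.024595.
Rearranging for μ₀: μ₀ = (μ_n·τ_n − τ_data·x̄)/τ₀ = (142.1697·0.024595 − 0.023598·140.8) / 0.000997 = 0.174065/0.000997 ≈ 174.6.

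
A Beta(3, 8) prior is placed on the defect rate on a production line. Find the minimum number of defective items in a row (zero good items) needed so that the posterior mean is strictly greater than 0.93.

k = 104

After k defective items and 0 good items the posterior is Beta(3+k, 8), with mean (3+k)/(3+8+k).
Set (3+k)/(11+k) > 0.93 and solve: k > (0.93·11 − 3)/(1 − 0.93) = 103.286.
The smallest integer exceeding 103.286 is 104.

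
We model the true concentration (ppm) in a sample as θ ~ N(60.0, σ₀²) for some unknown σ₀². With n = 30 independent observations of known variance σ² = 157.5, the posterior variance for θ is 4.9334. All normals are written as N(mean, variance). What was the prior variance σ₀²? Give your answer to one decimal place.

Posterior precision equals prior precision plus data precision: 1/σ_n² = 1/σ₀² + n/σ².
So 1/σ₀² = 1/4.9334 − 30/157.5 = 0.202700 − 0.190476 = 0.012224.
Hence σ₀² = 1/0.012224 ≈ 81.8.

σ₀² = 81.8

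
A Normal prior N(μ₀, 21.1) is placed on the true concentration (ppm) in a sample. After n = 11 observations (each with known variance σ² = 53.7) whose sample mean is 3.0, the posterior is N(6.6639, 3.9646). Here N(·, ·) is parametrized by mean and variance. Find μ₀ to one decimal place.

With known observation variance, the Normal–Normal posterior has precision τ_n = τ₀ + n/σ² and mean μ_n = (τ₀μ₀ + (n/σ²)x̄)/τ_n.
Here τ₀ = 1/21.1 = 0.047393 and τ_data = 11/53.7 = 0.204842, so τ_n = 0.252235.
Rearranging for μ₀: μ₀ = (μ_n·τ_n − τ_data·x̄)/τ₀ = (6.6639·0.252235 − 0.204842·3.0) / 0.047393 = 1.066343/0.047393 ≈ 22.5.

μ₀ = 22.5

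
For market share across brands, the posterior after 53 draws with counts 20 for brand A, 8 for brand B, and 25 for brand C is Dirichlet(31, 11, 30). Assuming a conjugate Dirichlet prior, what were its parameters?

Dirichlet(11, 3, 5)

For a Dirichlet(α) prior with multinomial counts c, the posterior is Dirichlet(α + c) componentwise.
Subtract each count from the matching posterior parameter: 31−20=11, 11−8=3, 30−25=5.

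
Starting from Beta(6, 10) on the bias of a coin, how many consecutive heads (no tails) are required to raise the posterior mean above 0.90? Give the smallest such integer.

After k heads and 0 tails the posterior is Beta(6+k, 10), with mean (6+k)/(6+10+k).
Set (6+k)/(16+k) > 0.90 and solve: k > (0.90·16 − 6)/(1 − 0.90) = 84.000.
The smallest integer exceeding 84.000 is 85, and checking k=85: (91)/(101) = 0.9010 > 0.90.

k = 85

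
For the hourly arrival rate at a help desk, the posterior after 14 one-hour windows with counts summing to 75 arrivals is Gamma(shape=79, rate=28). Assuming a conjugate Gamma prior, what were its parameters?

Gamma(shape=4, rate=14)

Gamma–Poisson conjugacy: posterior shape = α + Σxᵢ, posterior rate = β + n.
So α = 79 − 75 = 4 and β = 28 − 14 = 14.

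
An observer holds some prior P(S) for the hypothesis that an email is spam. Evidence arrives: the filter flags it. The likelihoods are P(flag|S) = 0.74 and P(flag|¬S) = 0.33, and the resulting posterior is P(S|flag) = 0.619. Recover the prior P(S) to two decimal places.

Bayes' rule in odds form gives O(S|E) = O(S)·[P(E|S)/P(E|¬S)], hence O(S) = O(S|E)/LR.
Posterior odds = 0.619/(1−0.619) = 1.6247. LR = 0.74/0.33 = 2.2424.
Prior odds = 1.6247/2.2424 = 0.7245, so P(S) = 0.7245/(1+0.7245) ≈ 0.42.

P(S) = 0.42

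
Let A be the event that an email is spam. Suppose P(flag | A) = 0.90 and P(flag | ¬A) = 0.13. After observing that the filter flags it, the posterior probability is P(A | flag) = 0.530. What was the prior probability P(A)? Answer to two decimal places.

In odds form, posterior odds = prior odds × likelihood ratio, so prior odds = posterior odds ÷ LR.
Posterior odds = 0.530/(1−0.530) = 1.1277. LR = 0.90/0.13 = 6.9231.
Prior odds = 1.1277/6.9231 = 0.1629, so P(A) = 0.1629/(1+0.1629) ≈ 0.14.

P(A) = 0.14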